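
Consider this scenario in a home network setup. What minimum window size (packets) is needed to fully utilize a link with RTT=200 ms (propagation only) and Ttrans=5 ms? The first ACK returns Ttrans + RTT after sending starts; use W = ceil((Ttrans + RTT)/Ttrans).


Given: Ttrans = 5 ms, RTT = 200 ms (= 2 * Tprop, Tprop = 100 ms)
Time until first ACK returns = Ttrans + RTT = 5 + 200 = 205 ms
Need W * Ttrans >= Ttrans + RTT  ->  W >= (Ttrans + RTT) / Ttrans
(Ttrans + RTT) / Ttrans = 205 / 5 = 41
W_min = ceil(41) = 41

41


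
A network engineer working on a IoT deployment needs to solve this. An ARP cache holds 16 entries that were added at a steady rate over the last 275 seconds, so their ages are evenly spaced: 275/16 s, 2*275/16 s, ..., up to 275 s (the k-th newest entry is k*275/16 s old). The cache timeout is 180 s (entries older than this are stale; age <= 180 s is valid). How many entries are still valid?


Ages are k * 275/16 s for k = 1..16 (spacing = 17.1875 s).
Entry k is valid iff k * 275/16 <= 180 iff k <= 16 * 180 / 275 = 10.4727
n_valid = floor(10.4727) = 10
(n_stale = 16 - 10 = 6)

10


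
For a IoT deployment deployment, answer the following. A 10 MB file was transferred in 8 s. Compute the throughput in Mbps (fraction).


Given: file = 10 MB, time = 8 s
File in Mb = 10 * 8 = 80 Mb
Throughput = 80 / 8 Mbps
Throughput = 10 Mbps

10


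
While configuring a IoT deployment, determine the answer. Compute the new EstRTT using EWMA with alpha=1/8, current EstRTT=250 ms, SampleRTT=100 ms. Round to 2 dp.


Given: EstRTT = 250 ms, SampleRTT = 100 ms, alpha = 1/8
New EstRTT = (1 - alpha) * EstRTT + alpha * SampleRTT
(7/8) * 250 = 218.75
(1/8) * 100 = 12.5
New EstRTT = 218.75 + 12.5 = 231.25 ms -> 231.25 ms (2 dp)

231.25


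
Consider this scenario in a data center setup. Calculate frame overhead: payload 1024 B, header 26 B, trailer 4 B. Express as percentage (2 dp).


Given: payload = 1024 B, header = 26 B, trailer = 4 B
Overhead bytes = header + trailer = 26 + 4 = 30
Total frame = payload + overhead = 1024 + 30 = 1054
Overhead % = 30 / 1054 * 100 = 2.8463% -> 2.85% (2 dp)

2.85


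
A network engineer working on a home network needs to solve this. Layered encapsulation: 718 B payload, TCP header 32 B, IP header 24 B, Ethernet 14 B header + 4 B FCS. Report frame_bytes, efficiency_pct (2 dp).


TCP segment = 718 + 32 = 750 B
IP packet = 750 + 24 = 774 B
Ethernet frame = 774 + 14 + 4 = 792 B
Efficiency = app / frame = 718 / 792 = 0.906566 = 90.6566% -> 90.66% (2 dp)

792, 90.66


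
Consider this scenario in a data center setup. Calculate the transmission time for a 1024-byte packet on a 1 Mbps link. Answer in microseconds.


Given: packet = 1024 bytes, bandwidth = 1 Mbps
Packet in bits = 1024 * 8 = 8192 bits
Bandwidth = 1 * 10^6 = 1000000 bps
Time = 8192 / 1000000 seconds
Time in us = 8192 * 10^6 / 1000000 = 8192

8192


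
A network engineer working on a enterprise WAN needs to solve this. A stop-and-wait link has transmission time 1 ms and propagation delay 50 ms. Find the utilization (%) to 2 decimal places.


Given: Ttrans = 1 ms, Tprop = 50 ms
RTT = 2 * Tprop = 2 * 50 = 100 ms
U = Ttrans / (Ttrans + RTT)
U = 1 / (1 + 100)
U = 1 / 101 = 0.009901
U% = 0.99%

0.99


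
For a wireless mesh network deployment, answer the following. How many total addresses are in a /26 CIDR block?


Given: CIDR prefix /26
Host bits = 32 - 26 = 6
Total addresses = 2^6 = 64

64


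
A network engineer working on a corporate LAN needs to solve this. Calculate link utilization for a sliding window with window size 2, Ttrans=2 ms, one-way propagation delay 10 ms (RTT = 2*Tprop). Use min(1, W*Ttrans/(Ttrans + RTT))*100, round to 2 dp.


Given: W = 2, Ttrans = 2 ms, RTT = 20 ms (= 2 * Tprop, Tprop = 10 ms)
Cycle time = Ttrans + RTT = 2 + 20 = 22 ms (first packet sent until its ACK returns)
W * Ttrans = 2 * 2 = 4 ms of sending per cycle
W * Ttrans / (Ttrans + RTT) = 4 / 22 = 0.181818
U = min(1, 0.181818) = 0.181818
U% = 18.18%

18.18


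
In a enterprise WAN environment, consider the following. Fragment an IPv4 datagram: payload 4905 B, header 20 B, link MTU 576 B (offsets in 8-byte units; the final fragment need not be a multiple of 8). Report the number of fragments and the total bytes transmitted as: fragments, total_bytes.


Max data per non-final fragment = floor((MTU - header)/8)*8 = floor((576 - 20)/8)*8 = floor(556/8)*8 = 552 B
Final fragment needs no 8-byte alignment: it can carry up to MTU - header = 556 B
Non-final fragments needed = ceil((payload - 556) / 552) = ceil(4349/552) = ceil(7.8786) = 8
Number of fragments = 8 + 1 = 9
Fragment sizes (data): 8 * 552 B + 489 B (last, 489 <= 556 OK)
Total bytes sent = payload + n_frags * header = 4905 + 9*20 = 4905 + 180 = 5085 B

9, 5085


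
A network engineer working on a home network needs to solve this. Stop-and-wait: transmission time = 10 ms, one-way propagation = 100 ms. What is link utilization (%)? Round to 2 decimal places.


Given: Ttrans = 10 ms, Tprop = 100 ms
RTT = 2 * Tprop = 2 * 100 = 200 ms
U = Ttrans / (Ttrans + RTT)
U = 10 / (10 + 200)
U = 10 / 210 = 0.047619
U% = 4.76%

4.76


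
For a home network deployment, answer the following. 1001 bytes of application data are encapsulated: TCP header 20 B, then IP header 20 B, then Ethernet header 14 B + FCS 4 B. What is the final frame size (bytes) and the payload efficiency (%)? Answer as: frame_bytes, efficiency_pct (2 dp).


TCP segment = 1001 + 20 = 1021 B
IP packet = 1021 + 20 = 1041 B
Ethernet frame = 1041 + 14 + 4 = 1059 B
Efficiency = app / frame = 1001 / 1059 = 0.945231 = 94.5231% -> 94.52% (2 dp)

1059, 94.52


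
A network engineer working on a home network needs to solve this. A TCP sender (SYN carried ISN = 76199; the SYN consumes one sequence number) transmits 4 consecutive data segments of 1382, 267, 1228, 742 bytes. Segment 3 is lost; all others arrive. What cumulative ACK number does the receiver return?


SYN uses sequence number 76199; first data byte = ISN + 1 = 76200.
Segment 1: SEQ = 76200, len = 1382 B, covers [76200, 77581]
Segment 2: SEQ = 77582, len = 267 B, covers [77582, 77848]
Segment 3: SEQ = 77849, len = 1228 B, covers [77849, 79076] [LOST]
Segment 4: SEQ = 79077, len = 742 B, covers [79077, 79818]
In-order data received: bytes [76200, 77848] (segments 1..2).
Segment 3 missing -> gap begins at byte 77849; later segments buffered out of order.
Cumulative ACK = next expected in-order byte = 76200 + 1382 + 267 = 77849

77849


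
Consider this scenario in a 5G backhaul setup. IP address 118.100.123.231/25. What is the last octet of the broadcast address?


Given: IP = 118.100.123.231, prefix = /25
Host bits = 32 - 25 = 7
Network last octet = 231 AND mask = 128
Host part size = 2^7 - 1 = 127
Broadcast last octet = 128 OR 127 = 255

255


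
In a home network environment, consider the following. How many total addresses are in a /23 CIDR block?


Given: CIDR prefix /23
Host bits = 32 - 23 = 9
Total addresses = 2^9 = 512

512


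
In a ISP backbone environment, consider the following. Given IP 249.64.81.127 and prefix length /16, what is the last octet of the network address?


Given: IP = 249.64.81.127, prefix = /16
Subnet mask = 255.255.0.0
Last octet of IP: 127
Last octet of mask: 0
Network last octet = 127 AND 0 = 0

0


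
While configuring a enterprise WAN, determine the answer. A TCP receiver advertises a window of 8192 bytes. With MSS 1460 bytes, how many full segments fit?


Given: RWND = 8192 bytes, MSS = 1460 bytes
Full segments = floor(RWND / MSS)
Full segments = floor(8192 / 1460)
Full segments = floor(5.611) = 5

5


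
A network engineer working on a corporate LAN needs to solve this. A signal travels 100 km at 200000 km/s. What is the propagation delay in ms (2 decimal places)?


Given: distance = 100 km, speed = 200000 km/s
Delay = distance / speed = 100 / 200000 seconds
Delay in ms = 100 * 1000 / 200000
Delay = 0.5000 ms
Rounded to 2 dp = 0.50 ms

0.50


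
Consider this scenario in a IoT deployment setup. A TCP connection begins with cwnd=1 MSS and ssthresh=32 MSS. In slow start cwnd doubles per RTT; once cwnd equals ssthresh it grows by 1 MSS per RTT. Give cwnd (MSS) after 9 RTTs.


RTT 0: cwnd = 1 MSS (initial)
RTT 1: cwnd = 2 MSS (slow start, doubled)
RTT 2: cwnd = 4 MSS (slow start, doubled)
RTT 3: cwnd = 8 MSS (slow start, doubled)
RTT 4: cwnd = 16 MSS (slow start, doubled)
RTT 5: cwnd = 32 MSS (slow start, doubled)
RTT 6: cwnd = 33 MSS (congestion avoidance, +1)
RTT 7: cwnd = 34 MSS (congestion avoidance, +1)
RTT 8: cwnd = 35 MSS (congestion avoidance, +1)
RTT 9: cwnd = 36 MSS (congestion avoidance, +1)

36


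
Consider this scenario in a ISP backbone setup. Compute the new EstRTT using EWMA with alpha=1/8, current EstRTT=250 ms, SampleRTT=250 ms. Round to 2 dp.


Given: EstRTT = 250 ms, SampleRTT = 250 ms, alpha = 1/8
New EstRTT = (1 - alpha) * EstRTT + alpha * SampleRTT
(7/8) * 250 = 218.75
(1/8) * 250 = 31.25
New EstRTT = 218.75 + 31.25 = 250 ms -> 250.00 ms (2 dp)

250.00


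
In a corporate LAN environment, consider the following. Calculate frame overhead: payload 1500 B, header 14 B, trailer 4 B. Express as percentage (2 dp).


Given: payload = 1500 B, header = 14 B, trailer = 4 B
Overhead bytes = header + trailer = 14 + 4 = 18
Total frame = payload + overhead = 1500 + 18 = 1518
Overhead % = 18 / 1518 * 100 = 1.1858% -> 1.19% (2 dp)

1.19


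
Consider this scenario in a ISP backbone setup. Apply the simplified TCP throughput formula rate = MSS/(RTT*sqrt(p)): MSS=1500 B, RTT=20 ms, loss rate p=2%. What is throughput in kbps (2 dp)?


Given: MSS = 1500 bytes, RTT = 20 ms, loss = 2%
RTT in seconds = 20 / 1000 = 0.02
Loss rate = 2% = 0.02
sqrt(loss) = sqrt(0.02) = 0.141421356237
Throughput (bytes/s) = 1500 / (0.02 * 0.141421356237) = 530330.0859
Throughput (kbps) = 530330.0859 * 8 / 1000 = 4242.640687 -> 4242.64 kbps (2 dp)

4242.64


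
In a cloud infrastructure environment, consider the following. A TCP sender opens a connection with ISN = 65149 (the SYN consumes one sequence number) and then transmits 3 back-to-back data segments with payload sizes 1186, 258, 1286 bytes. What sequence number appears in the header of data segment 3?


The SYN occupies sequence number ISN = 65149, so the first data byte is ISN + 1 = 65150.
SEQ of data segment i = (ISN + 1) + sum of payload sizes of segments 1..i-1.
Segment 1: SEQ = 65150, payload = 1186 bytes
Segment 2: SEQ = 66336, payload = 258 bytes
Segment 3: SEQ = 66594, payload = 1286 bytes
SEQ of segment 3 = 65150 + 1186 + 258 = 66594

66594


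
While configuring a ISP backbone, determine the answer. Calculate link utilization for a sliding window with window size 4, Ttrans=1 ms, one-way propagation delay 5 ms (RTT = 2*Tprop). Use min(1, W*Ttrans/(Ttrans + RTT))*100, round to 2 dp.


Given: W = 4, Ttrans = 1 ms, RTT = 10 ms (= 2 * Tprop, Tprop = 5 ms)
Cycle time = Ttrans + RTT = 1 + 10 = 11 ms (first packet sent until its ACK returns)
W * Ttrans = 4 * 1 = 4 ms of sending per cycle
W * Ttrans / (Ttrans + RTT) = 4 / 11 = 0.363636
U = min(1, 0.363636) = 0.363636
U% = 36.36%

36.36


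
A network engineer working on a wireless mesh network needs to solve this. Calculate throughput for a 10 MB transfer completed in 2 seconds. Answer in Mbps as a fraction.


Given: file = 10 MB, time = 2 s
File in Mb = 10 * 8 = 80 Mb
Throughput = 80 / 2 Mbps
Throughput = 40 Mbps

40


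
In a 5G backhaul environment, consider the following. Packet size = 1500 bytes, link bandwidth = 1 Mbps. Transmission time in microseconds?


Given: packet = 1500 bytes, bandwidth = 1 Mbps
Packet in bits = 1500 * 8 = 12000 bits
Bandwidth = 1 * 10^6 = 1000000 bps
Time = 12000 / 1000000 seconds
Time in us = 12000 * 10^6 / 1000000 = 12000

12000


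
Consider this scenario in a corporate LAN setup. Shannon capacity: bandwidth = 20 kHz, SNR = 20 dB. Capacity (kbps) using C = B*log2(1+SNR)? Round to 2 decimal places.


Given: B = 20 kHz, SNR = 20 dB
SNR linear = 10^(20/10) = 100
1 + SNR = 101
log2(101) = 6.6582114828
C = 20 * 1000 * 6.6582114828 = 133164.2297 bps
C = 133.164230 kbps -> 133.16 kbps (2 dp)

133.16


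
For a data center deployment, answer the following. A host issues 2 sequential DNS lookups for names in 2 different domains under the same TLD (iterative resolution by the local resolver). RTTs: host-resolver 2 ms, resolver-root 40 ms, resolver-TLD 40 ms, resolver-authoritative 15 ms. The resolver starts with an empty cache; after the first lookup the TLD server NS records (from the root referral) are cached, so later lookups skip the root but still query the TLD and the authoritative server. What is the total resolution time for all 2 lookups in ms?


Lookup 1 (cold cache): local + root + TLD + auth = 2 + 40 + 40 + 15 = 97 ms
Lookups 2..2 (TLD NS cached -> skip root; new domain -> still ask TLD and auth): local + TLD + auth = 2 + 40 + 15 = 57 ms each
Remaining 1 lookups: 1 * 57 = 57 ms
Total = 97 + 57 = 154 ms

154


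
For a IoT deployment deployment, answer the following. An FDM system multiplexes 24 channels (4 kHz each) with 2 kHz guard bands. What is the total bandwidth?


Given: 24 channels, 4 kHz each, guard = 2 kHz
Channel bandwidth = 24 * 4 = 96 kHz
Guard bands = 23 gaps * 2 kHz = 46 kHz
Total = 96 + 46 = 142 kHz

142


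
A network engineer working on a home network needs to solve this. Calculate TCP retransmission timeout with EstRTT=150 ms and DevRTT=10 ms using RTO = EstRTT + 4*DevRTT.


Given: EstRTT = 150 ms, DevRTT = 10 ms
Timeout = EstRTT + 4 * DevRTT
4 * DevRTT = 4 * 10 = 40
Timeout = 150 + 40 = 190 ms

190


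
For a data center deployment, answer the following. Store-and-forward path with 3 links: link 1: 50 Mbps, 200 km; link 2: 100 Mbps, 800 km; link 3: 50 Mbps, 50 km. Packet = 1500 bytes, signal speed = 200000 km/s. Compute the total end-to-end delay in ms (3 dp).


Packet = 1500 bytes = 12000 bits. Store-and-forward: sum (t_trans + t_prop) per link.
Link 1: t_trans = 12000/(50*10^6) s = 0.2400 ms; t_prop = 200/200000 s = 1.0000 ms; subtotal = 1.2400 ms
Link 2: t_trans = 12000/(100*10^6) s = 0.1200 ms; t_prop = 800/200000 s = 4.0000 ms; subtotal = 4.1200 ms
Link 3: t_trans = 12000/(50*10^6) s = 0.2400 ms; t_prop = 50/200000 s = 0.2500 ms; subtotal = 0.4900 ms
End-to-end = 1.2400 + 4.1200 + 0.4900 = 5.8500 ms -> 5.850 ms (3 dp)

5.850


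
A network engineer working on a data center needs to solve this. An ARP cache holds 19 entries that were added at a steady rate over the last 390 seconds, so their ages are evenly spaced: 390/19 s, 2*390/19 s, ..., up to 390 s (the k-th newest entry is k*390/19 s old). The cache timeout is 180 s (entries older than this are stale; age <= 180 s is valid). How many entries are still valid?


Ages are k * 390/19 s for k = 1..19 (spacing = 20.5263 s).
Entry k is valid iff k * 390/19 <= 180 iff k <= 19 * 180 / 390 = 8.7692
n_valid = floor(8.7692) = 8
(n_stale = 19 - 8 = 11)

8


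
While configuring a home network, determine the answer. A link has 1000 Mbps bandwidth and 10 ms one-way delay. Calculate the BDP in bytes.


Given: bandwidth = 1000 Mbps, delay = 10 ms
BDP in bits = 1000 * 10^6 * 10 / 1000
BDP in bits = 10000000
BDP in bytes = 10000000 / 8 = 1250000

1250000


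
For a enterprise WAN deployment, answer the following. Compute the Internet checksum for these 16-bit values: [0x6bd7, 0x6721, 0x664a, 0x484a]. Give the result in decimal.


Given words: [0x6bd7, 0x6721, 0x664a, 0x484a]
Step 1: Sum all words
Raw sum = 27607 + 26401 + 26186 + 18506 = 98700
Step 2: Fold carry: (33164 + 1) = 33165
One's complement = ~33165 & 0xFFFF = 32370

32370


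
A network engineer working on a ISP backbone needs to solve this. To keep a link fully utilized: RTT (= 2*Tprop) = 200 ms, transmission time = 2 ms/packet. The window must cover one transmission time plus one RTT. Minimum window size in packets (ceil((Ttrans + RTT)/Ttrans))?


Given: Ttrans = 2 ms, RTT = 200 ms (= 2 * Tprop, Tprop = 100 ms)
Time until first ACK returns = Ttrans + RTT = 2 + 200 = 202 ms
Need W * Ttrans >= Ttrans + RTT  ->  W >= (Ttrans + RTT) / Ttrans
(Ttrans + RTT) / Ttrans = 202 / 2 = 101
W_min = ceil(101) = 101

101


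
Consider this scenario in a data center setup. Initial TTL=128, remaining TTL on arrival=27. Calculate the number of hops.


Given: initial TTL = 128, received TTL = 27
Hops = initial TTL - received TTL
Hops = 128 - 27 = 101

101


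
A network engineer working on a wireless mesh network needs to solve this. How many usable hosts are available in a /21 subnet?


Given: subnet mask /21
Host bits = 32 - 21 = 11
Total addresses = 2^11 = 2048
Usable hosts = 2048 - 2 (network + broadcast) = 2046

2046


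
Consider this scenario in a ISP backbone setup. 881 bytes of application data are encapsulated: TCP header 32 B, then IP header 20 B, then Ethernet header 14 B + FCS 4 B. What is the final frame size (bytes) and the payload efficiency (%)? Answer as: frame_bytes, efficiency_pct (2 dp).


TCP segment = 881 + 32 = 913 B
IP packet = 913 + 20 = 933 B
Ethernet frame = 933 + 14 + 4 = 951 B
Efficiency = app / frame = 881 / 951 = 0.926393 = 92.6393% -> 92.64% (2 dp)

951, 92.64


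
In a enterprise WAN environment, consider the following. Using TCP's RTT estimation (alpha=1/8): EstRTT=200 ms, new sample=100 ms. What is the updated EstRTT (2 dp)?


Given: EstRTT = 200 ms, SampleRTT = 100 ms, alpha = 1/8
New EstRTT = (1 - alpha) * EstRTT + alpha * SampleRTT
(7/8) * 200 = 175
(1/8) * 100 = 12.5
New EstRTT = 175 + 12.5 = 187.5 ms -> 187.50 ms (2 dp)

187.50


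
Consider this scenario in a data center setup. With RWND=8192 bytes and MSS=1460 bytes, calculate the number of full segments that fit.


Given: RWND = 8192 bytes, MSS = 1460 bytes
Full segments = floor(RWND / MSS)
Full segments = floor(8192 / 1460)
Full segments = floor(5.611) = 5

5


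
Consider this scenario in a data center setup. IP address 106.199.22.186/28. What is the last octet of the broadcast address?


Given: IP = 106.199.22.186, prefix = /28
Host bits = 32 - 28 = 4
Network last octet = 186 AND mask = 176
Host part size = 2^4 - 1 = 15
Broadcast last octet = 176 OR 15 = 191

191


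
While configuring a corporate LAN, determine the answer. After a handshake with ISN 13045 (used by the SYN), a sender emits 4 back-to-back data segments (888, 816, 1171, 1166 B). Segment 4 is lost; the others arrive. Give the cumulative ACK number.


SYN uses sequence number 13045; first data byte = ISN + 1 = 13046.
Segment 1: SEQ = 13046, len = 888 B, covers [13046, 13933]
Segment 2: SEQ = 13934, len = 816 B, covers [13934, 14749]
Segment 3: SEQ = 14750, len = 1171 B, covers [14750, 15920]
Segment 4: SEQ = 15921, len = 1166 B, covers [15921, 17086] [LOST]
In-order data received: bytes [13046, 15920] (segments 1..3).
Segment 4 missing -> gap begins at byte 15921.
Cumulative ACK = next expected in-order byte = 13046 + 888 + 816 + 1171 = 15921

15921


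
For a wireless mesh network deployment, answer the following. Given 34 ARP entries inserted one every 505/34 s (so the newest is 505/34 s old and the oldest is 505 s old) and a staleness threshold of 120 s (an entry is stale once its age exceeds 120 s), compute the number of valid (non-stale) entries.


Ages are k * 505/34 s for k = 1..34 (spacing = 14.8529 s).
Entry k is valid iff k * 505/34 <= 120 iff k <= 34 * 120 / 505 = 8.0792
n_valid = floor(8.0792) = 8
(n_stale = 34 - 8 = 26)

8


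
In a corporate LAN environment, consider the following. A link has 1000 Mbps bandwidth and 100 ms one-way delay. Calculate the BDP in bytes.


Given: bandwidth = 1000 Mbps, delay = 100 ms
BDP in bits = 1000 * 10^6 * 100 / 1000
BDP in bits = 100000000
BDP in bytes = 100000000 / 8 = 12500000

12500000


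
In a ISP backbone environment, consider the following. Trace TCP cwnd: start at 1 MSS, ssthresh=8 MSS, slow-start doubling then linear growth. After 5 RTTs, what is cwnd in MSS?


RTT 0: cwnd = 1 MSS (initial)
RTT 1: cwnd = 2 MSS (slow start, doubled)
RTT 2: cwnd = 4 MSS (slow start, doubled)
RTT 3: cwnd = 8 MSS (slow start, doubled)
RTT 4: cwnd = 9 MSS (congestion avoidance, +1)
RTT 5: cwnd = 10 MSS (congestion avoidance, +1)

10


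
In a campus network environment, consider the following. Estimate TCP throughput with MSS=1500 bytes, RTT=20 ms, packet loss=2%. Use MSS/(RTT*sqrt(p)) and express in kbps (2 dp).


Given: MSS = 1500 bytes, RTT = 20 ms, loss = 2%
RTT in seconds = 20 / 1000 = 0.02
Loss rate = 2% = 0.02
sqrt(loss) = sqrt(0.02) = 0.141421356237
Throughput (bytes/s) = 1500 / (0.02 * 0.141421356237) = 530330.0859
Throughput (kbps) = 530330.0859 * 8 / 1000 = 4242.640687 -> 4242.64 kbps (2 dp)

4242.64


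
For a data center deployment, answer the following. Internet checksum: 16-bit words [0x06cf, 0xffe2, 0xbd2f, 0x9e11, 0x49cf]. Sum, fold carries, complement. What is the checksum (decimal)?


Given words: [0x06cf, 0xffe2, 0xbd2f, 0x9e11, 0x49cf]
Step 1: Sum all words
Raw sum = 1743 + 65506 + 48431 + 40465 + 18895 = 175040
Step 2: Fold carry: (43968 + 2) = 43970
One's complement = ~43970 & 0xFFFF = 21565

21565


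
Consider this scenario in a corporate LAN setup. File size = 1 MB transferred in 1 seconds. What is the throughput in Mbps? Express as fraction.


Given: file = 1 MB, time = 1 s
File in Mb = 1 * 8 = 8 Mb
Throughput = 8 / 1 Mbps
Throughput = 8 Mbps

8


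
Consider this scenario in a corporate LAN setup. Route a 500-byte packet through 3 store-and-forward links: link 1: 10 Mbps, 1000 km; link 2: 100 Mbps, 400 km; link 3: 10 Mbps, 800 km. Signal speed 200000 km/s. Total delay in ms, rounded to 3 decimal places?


Packet = 500 bytes = 4000 bits. Store-and-forward: sum (t_trans + t_prop) per link.
Link 1: t_trans = 4000/(10*10^6) s = 0.4000 ms; t_prop = 1000/200000 s = 5.0000 ms; subtotal = 5.4000 ms
Link 2: t_trans = 4000/(100*10^6) s = 0.0400 ms; t_prop = 400/200000 s = 2.0000 ms; subtotal = 2.0400 ms
Link 3: t_trans = 4000/(10*10^6) s = 0.4000 ms; t_prop = 800/200000 s = 4.0000 ms; subtotal = 4.4000 ms
End-to-end = 5.4000 + 2.0400 + 4.4000 = 11.8400 ms -> 11.840 ms (3 dp)

11.840


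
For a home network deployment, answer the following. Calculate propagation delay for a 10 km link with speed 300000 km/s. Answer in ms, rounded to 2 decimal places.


Given: distance = 10 km, speed = 300000 km/s
Delay = distance / speed = 10 / 300000 seconds
Delay in ms = 10 * 1000 / 300000
Delay = 0.0333 ms
Rounded to 2 dp = 0.03 ms

0.03


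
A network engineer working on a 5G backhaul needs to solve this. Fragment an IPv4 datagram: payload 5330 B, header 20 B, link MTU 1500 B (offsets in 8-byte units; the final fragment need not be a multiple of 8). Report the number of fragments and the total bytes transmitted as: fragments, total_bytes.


Max data per non-final fragment = floor((MTU - header)/8)*8 = floor((1500 - 20)/8)*8 = floor(1480/8)*8 = 1480 B
Final fragment needs no 8-byte alignment: it can carry up to MTU - header = 1480 B
Non-final fragments needed = ceil((payload - 1480) / 1480) = ceil(3850/1480) = ceil(2.6014) = 3
Number of fragments = 3 + 1 = 4
Fragment sizes (data): 3 * 1480 B + 890 B (last, 890 <= 1480 OK)
Total bytes sent = payload + n_frags * header = 5330 + 4*20 = 5330 + 80 = 5410 B

4, 5410


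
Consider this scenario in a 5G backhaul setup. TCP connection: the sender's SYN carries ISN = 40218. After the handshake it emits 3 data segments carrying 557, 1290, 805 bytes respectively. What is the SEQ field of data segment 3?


The SYN occupies sequence number ISN = 40218, so the first data byte is ISN + 1 = 40219.
SEQ of data segment i = (ISN + 1) + sum of payload sizes of segments 1..i-1.
Segment 1: SEQ = 40219, payload = 557 bytes
Segment 2: SEQ = 40776, payload = 1290 bytes
Segment 3: SEQ = 42066, payload = 805 bytes
SEQ of segment 3 = 40219 + 557 + 1290 = 42066

42066


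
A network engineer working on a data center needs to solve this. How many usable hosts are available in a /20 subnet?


Given: subnet mask /20
Host bits = 32 - 20 = 12
Total addresses = 2^12 = 4096
Usable hosts = 4096 - 2 (network + broadcast) = 4094

4094


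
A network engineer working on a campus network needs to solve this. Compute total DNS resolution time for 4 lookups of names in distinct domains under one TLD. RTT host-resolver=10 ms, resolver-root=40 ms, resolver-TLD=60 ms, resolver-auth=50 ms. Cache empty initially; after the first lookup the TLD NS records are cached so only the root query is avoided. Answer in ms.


Lookup 1 (cold cache): local + root + TLD + auth = 10 + 40 + 60 + 50 = 160 ms
Lookups 2..4 (TLD NS cached -> skip root; new domain -> still ask TLD and auth): local + TLD + auth = 10 + 60 + 50 = 120 ms each
Remaining 3 lookups: 3 * 120 = 360 ms
Total = 160 + 360 = 520 ms

520


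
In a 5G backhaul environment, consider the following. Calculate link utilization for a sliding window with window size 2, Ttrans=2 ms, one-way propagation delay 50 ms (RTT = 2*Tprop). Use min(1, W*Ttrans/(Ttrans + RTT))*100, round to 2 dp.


Given: W = 2, Ttrans = 2 ms, RTT = 100 ms (= 2 * Tprop, Tprop = 50 ms)
Cycle time = Ttrans + RTT = 2 + 100 = 102 ms (first packet sent until its ACK returns)
W * Ttrans = 2 * 2 = 4 ms of sending per cycle
W * Ttrans / (Ttrans + RTT) = 4 / 102 = 0.039216
U = min(1, 0.039216) = 0.039216
U% = 3.92%

3.92


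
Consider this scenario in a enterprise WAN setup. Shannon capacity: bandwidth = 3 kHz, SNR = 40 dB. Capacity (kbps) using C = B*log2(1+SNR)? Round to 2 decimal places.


Given: B = 3 kHz, SNR = 40 dB
SNR linear = 10^(40/10) = 10000
1 + SNR = 10001
log2(10001) = 13.2878566418
C = 3 * 1000 * 13.2878566418 = 39863.5699 bps
C = 39.863570 kbps -> 39.86 kbps (2 dp)

39.86


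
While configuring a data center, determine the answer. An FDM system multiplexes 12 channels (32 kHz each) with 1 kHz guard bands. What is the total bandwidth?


Given: 12 channels, 32 kHz each, guard = 1 kHz
Channel bandwidth = 12 * 32 = 384 kHz
Guard bands = 11 gaps * 1 kHz = 11 kHz
Total = 384 + 11 = 395 kHz

395


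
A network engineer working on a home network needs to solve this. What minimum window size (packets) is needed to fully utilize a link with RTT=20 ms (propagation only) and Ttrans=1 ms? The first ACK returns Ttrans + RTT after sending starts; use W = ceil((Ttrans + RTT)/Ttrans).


Given: Ttrans = 1 ms, RTT = 20 ms (= 2 * Tprop, Tprop = 10 ms)
Time until first ACK returns = Ttrans + RTT = 1 + 20 = 21 ms
Need W * Ttrans >= Ttrans + RTT  ->  W >= (Ttrans + RTT) / Ttrans
(Ttrans + RTT) / Ttrans = 21 / 1 = 21
W_min = ceil(21) = 21

21


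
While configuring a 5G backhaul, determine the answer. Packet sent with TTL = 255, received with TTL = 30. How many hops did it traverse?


Given: initial TTL = 255, received TTL = 30
Hops = initial TTL - received TTL
Hops = 255 - 30 = 225

225


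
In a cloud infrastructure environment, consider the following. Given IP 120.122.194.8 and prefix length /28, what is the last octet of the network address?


Given: IP = 120.122.194.8, prefix = /28
Subnet mask = 255.255.255.240
Last octet of IP: 8
Last octet of mask: 240
Network last octet = 8 AND 240 = 0

0


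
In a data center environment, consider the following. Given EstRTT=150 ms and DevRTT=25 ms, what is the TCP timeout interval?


Given: EstRTT = 150 ms, DevRTT = 25 ms
Timeout = EstRTT + 4 * DevRTT
4 * DevRTT = 4 * 25 = 100
Timeout = 150 + 100 = 250 ms

250


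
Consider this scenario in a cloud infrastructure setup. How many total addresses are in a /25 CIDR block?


Given: CIDR prefix /25
Host bits = 32 - 25 = 7
Total addresses = 2^7 = 128

128


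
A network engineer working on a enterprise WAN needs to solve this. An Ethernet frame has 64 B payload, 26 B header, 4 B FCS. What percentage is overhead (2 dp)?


Given: payload = 64 B, header = 26 B, trailer = 4 B
Overhead bytes = header + trailer = 26 + 4 = 30
Total frame = payload + overhead = 64 + 30 = 94
Overhead % = 30 / 94 * 100 = 31.9149% -> 31.91% (2 dp)

31.91


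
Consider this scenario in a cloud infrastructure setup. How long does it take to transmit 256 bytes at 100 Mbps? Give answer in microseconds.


Given: packet = 256 bytes, bandwidth = 100 Mbps
Packet in bits = 256 * 8 = 2048 bits
Bandwidth = 100 * 10^6 = 100000000 bps
Time = 2048 / 100000000 seconds
Time in us = 2048 * 10^6 / 100000000 = 20.48

20.48


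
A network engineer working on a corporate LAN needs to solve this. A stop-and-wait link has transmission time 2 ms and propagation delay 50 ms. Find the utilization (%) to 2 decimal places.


Given: Ttrans = 2 ms, Tprop = 50 ms
RTT = 2 * Tprop = 2 * 50 = 100 ms
U = Ttrans / (Ttrans + RTT)
U = 2 / (2 + 100)
U = 2 / 102 = 0.019608
U% = 1.96%

1.96


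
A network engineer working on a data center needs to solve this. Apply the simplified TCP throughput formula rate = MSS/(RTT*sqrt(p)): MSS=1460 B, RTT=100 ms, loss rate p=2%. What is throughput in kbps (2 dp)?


Given: MSS = 1460 bytes, RTT = 100 ms, loss = 2%
RTT in seconds = 100 / 1000 = 0.1
Loss rate = 2% = 0.02
sqrt(loss) = sqrt(0.02) = 0.141421356237
Throughput (bytes/s) = 1460 / (0.1 * 0.141421356237) = 103237.5901
Throughput (kbps) = 103237.5901 * 8 / 1000 = 825.900720 -> 825.90 kbps (2 dp)

825.90


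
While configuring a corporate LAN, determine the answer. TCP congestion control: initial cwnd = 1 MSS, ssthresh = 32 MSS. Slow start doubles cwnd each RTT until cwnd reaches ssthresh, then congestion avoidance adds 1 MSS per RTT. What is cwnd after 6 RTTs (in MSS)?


RTT 0: cwnd = 1 MSS (initial)
RTT 1: cwnd = 2 MSS (slow start, doubled)
RTT 2: cwnd = 4 MSS (slow start, doubled)
RTT 3: cwnd = 8 MSS (slow start, doubled)
RTT 4: cwnd = 16 MSS (slow start, doubled)
RTT 5: cwnd = 32 MSS (slow start, doubled)
RTT 6: cwnd = 33 MSS (congestion avoidance, +1)

33


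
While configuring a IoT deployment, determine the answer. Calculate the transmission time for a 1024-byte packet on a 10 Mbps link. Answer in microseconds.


Given: packet = 1024 bytes, bandwidth = 10 Mbps
Packet in bits = 1024 * 8 = 8192 bits
Bandwidth = 10 * 10^6 = 10000000 bps
Time = 8192 / 10000000 seconds
Time in us = 8192 * 10^6 / 10000000 = 819.2

819.2


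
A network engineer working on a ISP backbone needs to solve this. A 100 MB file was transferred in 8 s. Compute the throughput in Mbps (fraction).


Given: file = 100 MB, time = 8 s
File in Mb = 100 * 8 = 800 Mb
Throughput = 800 / 8 Mbps
Throughput = 100 Mbps

100


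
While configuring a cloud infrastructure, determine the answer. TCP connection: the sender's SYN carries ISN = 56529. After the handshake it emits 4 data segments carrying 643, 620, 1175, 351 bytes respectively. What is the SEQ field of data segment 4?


The SYN occupies sequence number ISN = 56529, so the first data byte is ISN + 1 = 56530.
SEQ of data segment i = (ISN + 1) + sum of payload sizes of segments 1..i-1.
Segment 1: SEQ = 56530, payload = 643 bytes
Segment 2: SEQ = 57173, payload = 620 bytes
Segment 3: SEQ = 57793, payload = 1175 bytes
Segment 4: SEQ = 58968, payload = 351 bytes
SEQ of segment 4 = 56530 + 643 + 620 + 1175 = 58968

58968


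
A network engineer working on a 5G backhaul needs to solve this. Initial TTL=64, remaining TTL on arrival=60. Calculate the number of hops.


Given: initial TTL = 64, received TTL = 60
Hops = initial TTL - received TTL
Hops = 64 - 60 = 4

4


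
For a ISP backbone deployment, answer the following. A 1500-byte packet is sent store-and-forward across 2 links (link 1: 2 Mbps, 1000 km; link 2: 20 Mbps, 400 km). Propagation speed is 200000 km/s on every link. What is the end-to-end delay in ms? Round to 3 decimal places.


Packet = 1500 bytes = 12000 bits. Store-and-forward: sum (t_trans + t_prop) per link.
Link 1: t_trans = 12000/(2*10^6) s = 6.0000 ms; t_prop = 1000/200000 s = 5.0000 ms; subtotal = 11.0000 ms
Link 2: t_trans = 12000/(20*10^6) s = 0.6000 ms; t_prop = 400/200000 s = 2.0000 ms; subtotal = 2.6000 ms
End-to-end = 11.0000 + 2.6000 = 13.6000 ms -> 13.600 ms (3 dp)

13.600


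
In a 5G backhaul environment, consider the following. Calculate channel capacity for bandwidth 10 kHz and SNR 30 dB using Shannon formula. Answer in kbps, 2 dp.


Given: B = 10 kHz, SNR = 30 dB
SNR linear = 10^(30/10) = 1000
1 + SNR = 1001
log2(1001) = 9.9672262588
C = 10 * 1000 * 9.9672262588 = 99672.2626 bps
C = 99.672263 kbps -> 99.67 kbps (2 dp)

99.67


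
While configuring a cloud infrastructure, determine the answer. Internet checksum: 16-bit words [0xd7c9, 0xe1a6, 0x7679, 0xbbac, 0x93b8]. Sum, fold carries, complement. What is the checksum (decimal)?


Given words: [0xd7c9, 0xe1a6, 0x7679, 0xbbac, 0x93b8]
Step 1: Sum all words
Raw sum = 55241 + 57766 + 30329 + 48044 + 37816 = 229196
Step 2: Fold carry: (32588 + 3) = 32591
One's complement = ~32591 & 0xFFFF = 32944

32944


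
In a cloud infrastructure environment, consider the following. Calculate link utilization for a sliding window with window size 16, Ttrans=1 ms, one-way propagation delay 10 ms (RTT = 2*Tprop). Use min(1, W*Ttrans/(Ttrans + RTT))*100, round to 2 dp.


Given: W = 16, Ttrans = 1 ms, RTT = 20 ms (= 2 * Tprop, Tprop = 10 ms)
Cycle time = Ttrans + RTT = 1 + 20 = 21 ms (first packet sent until its ACK returns)
W * Ttrans = 16 * 1 = 16 ms of sending per cycle
W * Ttrans / (Ttrans + RTT) = 16 / 21 = 0.761905
U = min(1, 0.761905) = 0.761905
U% = 76.19%

76.19


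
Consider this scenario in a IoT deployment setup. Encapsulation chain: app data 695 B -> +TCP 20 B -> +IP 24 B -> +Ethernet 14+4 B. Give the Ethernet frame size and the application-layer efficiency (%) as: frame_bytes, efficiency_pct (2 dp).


TCP segment = 695 + 20 = 715 B
IP packet = 715 + 24 = 739 B
Ethernet frame = 739 + 14 + 4 = 757 B
Efficiency = app / frame = 695 / 757 = 0.918098 = 91.8098% -> 91.81% (2 dp)

757, 91.81


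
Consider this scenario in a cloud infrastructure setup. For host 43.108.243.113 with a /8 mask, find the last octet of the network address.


Given: IP = 43.108.243.113, prefix = /8
Subnet mask = 255.0.0.0
Last octet of IP: 113
Last octet of mask: 0
Network last octet = 113 AND 0 = 0

0


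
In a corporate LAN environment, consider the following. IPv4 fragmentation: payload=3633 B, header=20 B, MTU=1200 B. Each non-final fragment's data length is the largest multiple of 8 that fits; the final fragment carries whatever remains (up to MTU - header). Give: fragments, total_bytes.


Max data per non-final fragment = floor((MTU - header)/8)*8 = floor((1200 - 20)/8)*8 = floor(1180/8)*8 = 1176 B
Final fragment needs no 8-byte alignment: it can carry up to MTU - header = 1180 B
Non-final fragments needed = ceil((payload - 1180) / 1176) = ceil(2453/1176) = ceil(2.0859) = 3
Number of fragments = 3 + 1 = 4
Fragment sizes (data): 3 * 1176 B + 105 B (last, 105 <= 1180 OK)
Total bytes sent = payload + n_frags * header = 3633 + 4*20 = 3633 + 80 = 3713 B

4, 3713


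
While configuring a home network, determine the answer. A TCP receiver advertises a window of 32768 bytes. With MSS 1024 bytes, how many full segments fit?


Given: RWND = 32768 bytes, MSS = 1024 bytes
Full segments = floor(RWND / MSS)
Full segments = floor(32768 / 1024)
Full segments = floor(32.0) = 32

32


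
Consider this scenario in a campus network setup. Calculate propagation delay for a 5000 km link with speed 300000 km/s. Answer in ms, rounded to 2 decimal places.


Given: distance = 5000 km, speed = 300000 km/s
Delay = distance / speed = 5000 / 300000 seconds
Delay in ms = 5000 * 1000 / 300000
Delay = 16.6667 ms
Rounded to 2 dp = 16.67 ms

16.67


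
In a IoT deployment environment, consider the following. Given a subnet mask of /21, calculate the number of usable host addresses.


Given: subnet mask /21
Host bits = 32 - 21 = 11
Total addresses = 2^11 = 2048
Usable hosts = 2048 - 2 (network + broadcast) = 2046

2046


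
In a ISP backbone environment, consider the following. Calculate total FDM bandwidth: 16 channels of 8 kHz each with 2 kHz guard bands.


Given: 16 channels, 8 kHz each, guard = 2 kHz
Channel bandwidth = 16 * 8 = 128 kHz
Guard bands = 15 gaps * 2 kHz = 30 kHz
Total = 128 + 30 = 158 kHz

158


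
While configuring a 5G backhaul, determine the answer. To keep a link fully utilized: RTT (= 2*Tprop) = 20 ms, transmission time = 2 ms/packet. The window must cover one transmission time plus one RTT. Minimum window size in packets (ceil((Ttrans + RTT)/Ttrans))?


Given: Ttrans = 2 ms, RTT = 20 ms (= 2 * Tprop, Tprop = 10 ms)
Time until first ACK returns = Ttrans + RTT = 2 + 20 = 22 ms
Need W * Ttrans >= Ttrans + RTT  ->  W >= (Ttrans + RTT) / Ttrans
(Ttrans + RTT) / Ttrans = 22 / 2 = 11
W_min = ceil(11) = 11

11


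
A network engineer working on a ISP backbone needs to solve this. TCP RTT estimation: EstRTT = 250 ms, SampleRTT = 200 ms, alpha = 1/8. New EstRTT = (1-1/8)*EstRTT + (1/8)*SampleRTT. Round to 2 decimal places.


Given: EstRTT = 250 ms, SampleRTT = 200 ms, alpha = 1/8
New EstRTT = (1 - alpha) * EstRTT + alpha * SampleRTT
(7/8) * 250 = 218.75
(1/8) * 200 = 25
New EstRTT = 218.75 + 25 = 243.75 ms -> 243.75 ms (2 dp)

243.75


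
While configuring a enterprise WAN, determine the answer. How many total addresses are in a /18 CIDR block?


Given: CIDR prefix /18
Host bits = 32 - 18 = 14
Total addresses = 2^14 = 16384

16384


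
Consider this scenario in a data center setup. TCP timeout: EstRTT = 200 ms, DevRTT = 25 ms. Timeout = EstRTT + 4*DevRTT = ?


Given: EstRTT = 200 ms, DevRTT = 25 ms
Timeout = EstRTT + 4 * DevRTT
4 * DevRTT = 4 * 25 = 100
Timeout = 200 + 100 = 300 ms

300


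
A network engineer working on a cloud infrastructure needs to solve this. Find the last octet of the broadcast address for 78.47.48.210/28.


Given: IP = 78.47.48.210, prefix = /28
Host bits = 32 - 28 = 4
Network last octet = 210 AND mask = 208
Host part size = 2^4 - 1 = 15
Broadcast last octet = 208 OR 15 = 223

223


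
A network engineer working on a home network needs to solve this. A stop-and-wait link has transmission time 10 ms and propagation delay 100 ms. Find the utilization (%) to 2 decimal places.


Given: Ttrans = 10 ms, Tprop = 100 ms
RTT = 2 * Tprop = 2 * 100 = 200 ms
U = Ttrans / (Ttrans + RTT)
U = 10 / (10 + 200)
U = 10 / 210 = 0.047619
U% = 4.76%

4.76


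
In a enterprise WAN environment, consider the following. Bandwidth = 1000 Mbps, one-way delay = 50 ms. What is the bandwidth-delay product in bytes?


Given: bandwidth = 1000 Mbps, delay = 50 ms
BDP in bits = 1000 * 10^6 * 50 / 1000
BDP in bits = 50000000
BDP in bytes = 50000000 / 8 = 6250000

6250000


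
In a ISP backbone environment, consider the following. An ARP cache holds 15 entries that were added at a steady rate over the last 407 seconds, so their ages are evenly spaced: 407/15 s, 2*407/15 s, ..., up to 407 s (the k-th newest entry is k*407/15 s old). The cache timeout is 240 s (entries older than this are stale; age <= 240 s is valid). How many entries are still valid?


Ages are k * 407/15 s for k = 1..15 (spacing = 27.1333 s).
Entry k is valid iff k * 407/15 <= 240 iff k <= 15 * 240 / 407 = 8.8452
n_valid = floor(8.8452) = 8
(n_stale = 15 - 8 = 7)

8


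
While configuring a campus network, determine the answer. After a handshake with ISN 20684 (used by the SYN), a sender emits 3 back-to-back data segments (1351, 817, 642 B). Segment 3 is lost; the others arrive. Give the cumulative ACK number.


SYN uses sequence number 20684; first data byte = ISN + 1 = 20685.
Segment 1: SEQ = 20685, len = 1351 B, covers [20685, 22035]
Segment 2: SEQ = 22036, len = 817 B, covers [22036, 22852]
Segment 3: SEQ = 22853, len = 642 B, covers [22853, 23494] [LOST]
In-order data received: bytes [20685, 22852] (segments 1..2).
Segment 3 missing -> gap begins at byte 22853.
Cumulative ACK = next expected in-order byte = 20685 + 1351 + 817 = 22853

22853


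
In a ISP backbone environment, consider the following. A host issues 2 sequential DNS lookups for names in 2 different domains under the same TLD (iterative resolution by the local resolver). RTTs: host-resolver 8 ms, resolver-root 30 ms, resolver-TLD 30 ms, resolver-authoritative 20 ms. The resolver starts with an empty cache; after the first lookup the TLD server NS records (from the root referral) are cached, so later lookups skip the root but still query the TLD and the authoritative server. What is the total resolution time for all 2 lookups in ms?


Lookup 1 (cold cache): local + root + TLD + auth = 8 + 30 + 30 + 20 = 88 ms
Lookups 2..2 (TLD NS cached -> skip root; new domain -> still ask TLD and auth): local + TLD + auth = 8 + 30 + 20 = 58 ms each
Remaining 1 lookups: 1 * 58 = 58 ms
Total = 88 + 58 = 146 ms

146
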